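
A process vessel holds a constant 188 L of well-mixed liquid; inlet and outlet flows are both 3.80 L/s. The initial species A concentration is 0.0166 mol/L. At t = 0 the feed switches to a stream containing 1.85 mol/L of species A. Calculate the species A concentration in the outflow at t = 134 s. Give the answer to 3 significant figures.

1.73 mol/L

Transient balance on the dissolved component: V dC/dt = Q(C_in − C).
Time constant τ = V/Q = 188/3.80 = 49.474 s.
C approaches C_in exponentially: C(t) = C_in + (C₀ − C_in) e^(−t/τ).
C(134) = 1.85 + (0.0166 − 1.85)·e^(−134/49.474) = 1.85 + (-1.8334)·0.066636 = 1.7278 mol/L.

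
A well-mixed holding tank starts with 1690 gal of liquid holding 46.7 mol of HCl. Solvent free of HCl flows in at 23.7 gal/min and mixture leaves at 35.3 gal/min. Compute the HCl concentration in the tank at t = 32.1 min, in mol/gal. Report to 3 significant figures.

0.0166 mol/gal

Let m(t) be the amount of HCl. Volume: V(t) = V₀ + (Q_in − Q_out) t = 1690 − 11.600 t; V(32.1) = 1317.6 gal.
No HCl enters, so dm/dt = −Q_out · (m/V).
dm/m = −Q_out dt/(V₀ − 11.600 t); integrating gives ln(m/m₀) = −(Q_out/(Q_in−Q_out)) ln(V/V₀).
m = m₀ (V₀/V)^(Q_out/(Q_in−Q_out)) = 46.7 × (1690/1317.6)^(-3.0431) = 21.897 mol.
C = m/V = 21.897/1317.6 = 0.016618 mol/gal.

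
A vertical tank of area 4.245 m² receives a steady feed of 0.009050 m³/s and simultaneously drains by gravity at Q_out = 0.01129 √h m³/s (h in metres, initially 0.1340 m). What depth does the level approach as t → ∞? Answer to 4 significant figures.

0.6426 m

Level balance: A dh/dt = 0.009050 − 0.01129 √h. Setting dh/dt = 0:
Q_in = 0.01129 √h_ss ⇒ √h_ss = 0.009050/0.01129 = 0.801594.
h_ss = 0.801594² = 0.642553 m. (Since h₀ = 0.1340 m < h_ss, the level will rise toward this value.)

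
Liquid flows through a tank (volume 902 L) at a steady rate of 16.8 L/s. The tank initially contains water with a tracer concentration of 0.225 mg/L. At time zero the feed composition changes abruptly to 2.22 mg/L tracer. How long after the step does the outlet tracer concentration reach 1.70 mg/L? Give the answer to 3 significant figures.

Transient balance on the dissolved component: V dC/dt = Q(C_in − C), so τ = V/Q = 53.690 s.
C(t) = C_in + (C₀ − C_in) e^(−t/τ). Set C = 1.70 and solve for t:
e^(−t/τ) = (C − C_in)/(C₀ − C_in) = (1.70 − 2.22)/(0.225 − 2.22) = 0.26065
t = −τ ln(…) = 53.690 × 1.3446 = 72.191 s.

72.2 s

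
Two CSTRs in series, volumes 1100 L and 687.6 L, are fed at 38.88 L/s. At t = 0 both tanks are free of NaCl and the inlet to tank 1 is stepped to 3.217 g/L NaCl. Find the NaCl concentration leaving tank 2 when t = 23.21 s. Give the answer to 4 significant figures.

Each tank obeys Vᵢ dCᵢ/dt = Q(Cᵢ₋₁ − Cᵢ), so τᵢ = Vᵢ/Q.
τ₁ = 1100/38.88 = 28.2922 s; τ₂ = 687.6/38.88 = 17.6852 s.
Tank 1: C₁ = C_in(1 − e^(−t/τ₁)). Tank 2 (τ₁ ≠ τ₂): C₂ = C_in[1 − (τ₁ e^(−t/τ₁) − τ₂ e^(−t/τ₂))/(τ₁ − τ₂)].
At t = 23.21: e^(−t/τ₁) = 0.440270, e^(−t/τ₂) = 0.269174.
C₂ = 3.217·[1 − (28.2922·0.440270 − 17.6852·0.269174)/(10.6070)] = 3.217·0.274460 = 0.882938 g/L.

0.8829 g/L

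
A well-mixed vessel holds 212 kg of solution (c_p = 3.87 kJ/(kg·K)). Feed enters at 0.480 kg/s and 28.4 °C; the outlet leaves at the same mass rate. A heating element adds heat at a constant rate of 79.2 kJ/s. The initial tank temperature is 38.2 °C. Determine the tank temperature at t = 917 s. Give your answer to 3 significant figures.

Energy balance: M c_p dT/dt = ṁ c_p (T_in − T) + 79.2.
τ = M/ṁ = 441.67 s; T_ss = T_in + Q̇/(ṁ c_p) = 28.4 + 79.2/(0.480·3.87) = 71.036 °C.
T approaches T_ss exponentially: T(t) = T_ss + (T₀ − T_ss) e^(−t/τ).
T(917) = 71.036 + (-32.836)·e^(−917/441.67) = 71.036 + (-32.836)·0.12540 = 66.918 °C.

66.9 °C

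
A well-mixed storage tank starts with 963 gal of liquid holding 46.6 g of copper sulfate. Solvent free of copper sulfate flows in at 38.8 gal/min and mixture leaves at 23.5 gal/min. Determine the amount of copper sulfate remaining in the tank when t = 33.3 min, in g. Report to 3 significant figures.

24.3 g

Let m(t) be the amount of copper sulfate. Volume: V(t) = V₀ + (Q_in − Q_out) t = 963 + 15.300 t; V(33.3) = 1472.5 gal.
No copper sulfate enters, so dm/dt = −Q_out · (m/V).
Separate: dm/m = −Q_out dt/V(t) ⇒ ln(m/m₀) = −(Q_out/(Q_in−Q_out)) ln(V/V₀).
m = m₀ (V₀/V)^(Q_out/(Q_in−Q_out)) = 46.6 × (963/1472.5)^(1.5359) = 24.273 g.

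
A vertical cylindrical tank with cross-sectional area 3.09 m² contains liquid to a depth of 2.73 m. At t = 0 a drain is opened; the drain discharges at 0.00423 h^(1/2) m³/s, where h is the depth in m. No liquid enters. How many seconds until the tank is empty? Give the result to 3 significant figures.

With no inflow, A dh/dt = −0.00423 √h.
This is separable: 2 d(√h)/dt = −0.00423/A, so √h = √h₀ − (0.00423/(2A)) t.
Tank is empty when √h = 0: t_empty = 2A√h₀/0.00423.
t_empty = 2·3.09·√2.73/0.00423 = 6.1800·1.6523/0.00423 = 2414.0 s.

2410 s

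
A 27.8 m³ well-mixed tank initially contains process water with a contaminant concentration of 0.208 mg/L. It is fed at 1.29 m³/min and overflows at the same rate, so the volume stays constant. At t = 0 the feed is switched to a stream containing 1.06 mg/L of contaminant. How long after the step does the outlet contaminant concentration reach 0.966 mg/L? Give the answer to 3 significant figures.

Species balance on the tank: V dC/dt = Q(C_in − C), so τ = V/Q = 21.550 min.
C(t) = C_in + (C₀ − C_in) e^(−t/τ). Set C = 0.966 and solve for t:
e^(−t/τ) = (C − C_in)/(C₀ − C_in) = (0.966 − 1.06)/(0.208 − 1.06) = 0.11033
t = −τ ln(…) = 21.550 × 2.2043 = 47.503 min.

47.5 min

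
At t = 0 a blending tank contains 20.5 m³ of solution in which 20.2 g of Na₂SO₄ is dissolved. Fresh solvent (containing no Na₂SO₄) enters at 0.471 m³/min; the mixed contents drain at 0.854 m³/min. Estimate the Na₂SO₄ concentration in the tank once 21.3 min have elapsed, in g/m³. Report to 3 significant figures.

0.528 g/m³

Total volume: dV/dt = Q_in − Q_out = -0.38300 m³/min, so V(t) = 20.5 − 0.38300 t and V(21.3) = 12.342 m³.
Solute balance: dm/dt = 0 − Q_out C = −Q_out m/V(t).
Separate: dm/m = −Q_out dt/V(t) ⇒ ln(m/m₀) = −(Q_out/(Q_in−Q_out)) ln(V/V₀).
m = m₀ (V₀/V)^(Q_out/(Q_in−Q_out)) = 20.2 × (20.5/12.342)^(-2.2298) = 6.5161 g.
C = m/V = 6.5161/12.342 = 0.52796 g/m³.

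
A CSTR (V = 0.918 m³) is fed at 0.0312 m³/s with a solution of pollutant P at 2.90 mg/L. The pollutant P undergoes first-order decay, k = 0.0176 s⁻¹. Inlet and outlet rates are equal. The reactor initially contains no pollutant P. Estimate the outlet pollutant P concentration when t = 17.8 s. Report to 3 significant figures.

1.15 mg/L

Species balance: V dC/dt = Q C_in − Q C − k V C.
dC/dt = (Q/V) C_in − (Q/V + k) C; effective rate a = Q/V + k = 0.033987 + 0.0176 = 0.051587 s⁻¹.
C_ss = Q C_in/(Q + kV) = 1.9106 mg/L; C(t) = C_ss + (C₀ − C_ss) e^(−a t).
C(17.8) = 1.9106 + (-1.9106)·e^(−0.051587·17.8) = 1.9106 + (-1.9106)·0.39922 = 1.1479 mg/L.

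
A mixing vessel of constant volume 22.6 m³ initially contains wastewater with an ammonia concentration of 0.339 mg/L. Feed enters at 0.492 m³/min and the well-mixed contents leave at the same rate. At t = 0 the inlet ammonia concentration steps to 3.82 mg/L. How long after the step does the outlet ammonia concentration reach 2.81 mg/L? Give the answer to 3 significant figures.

56.8 min

Species balance: V dC/dt = Q(C_in − C) ⇒ τ = V/Q = 45.935 min.
C(t) = C_in + (C₀ − C_in) e^(−t/τ). Set C = 2.81 and solve for t:
e^(−t/τ) = (C − C_in)/(C₀ − C_in) = (2.81 − 3.82)/(0.339 − 3.82) = 0.29015
t = −τ ln(…) = 45.935 × 1.2374 = 56.839 min.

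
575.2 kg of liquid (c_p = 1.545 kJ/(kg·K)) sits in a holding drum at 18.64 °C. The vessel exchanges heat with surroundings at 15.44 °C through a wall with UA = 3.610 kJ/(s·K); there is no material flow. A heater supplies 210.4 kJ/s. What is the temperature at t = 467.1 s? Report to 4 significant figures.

Unsteady energy balance on the tank contents: M c_p dT/dt = −UA(T − T_amb) + Q̇.
dT/dt = (T_ss − T)/τ with T_ss = T_amb + Q̇/UA = 15.44 + 210.4/3.610 = 73.7225 °C, τ = M c_p/UA = 575.2·1.545/3.610 = 246.173 s.
Integrating: T(t) = T_ss + (T₀ − T_ss) e^(−t/τ).
T(467.1) = 73.7225 + (-55.0825)·0.149951 = 65.4629 °C.

65.46 °C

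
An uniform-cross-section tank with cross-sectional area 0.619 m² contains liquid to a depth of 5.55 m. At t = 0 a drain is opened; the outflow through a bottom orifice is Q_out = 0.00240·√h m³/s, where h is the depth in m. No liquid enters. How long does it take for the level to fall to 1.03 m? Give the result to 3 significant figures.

692 s

With no inflow, A dh/dt = −0.00240 √h.
This is separable: 2 d(√h)/dt = −0.00240/A, so √h = √h₀ − (0.00240/(2A)) t.
t = 2A(√h₀ − √h)/0.00240 = 2·0.619·(√5.55 − √1.03)/0.00240
  = 1.2380 × (2.3558 − 1.0149) / 0.00240 = 691.71 s.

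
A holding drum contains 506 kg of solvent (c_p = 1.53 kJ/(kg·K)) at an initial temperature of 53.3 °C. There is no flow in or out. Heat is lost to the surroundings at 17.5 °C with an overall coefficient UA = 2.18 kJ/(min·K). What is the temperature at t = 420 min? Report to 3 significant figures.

28.5 °C

M c_p dT/dt = −UA(T − T_amb).
dT/dt = (T_ss − T)/τ with T_ss = T_amb = 17.500 °C, τ = M c_p/UA = 506·1.53/2.18 = 355.13 min.
T approaches T_ss exponentially: T(t) = T_ss + (T₀ − T_ss) e^(−t/τ).
T(420) = 17.500 + (35.800)·0.30646 = 28.471 °C.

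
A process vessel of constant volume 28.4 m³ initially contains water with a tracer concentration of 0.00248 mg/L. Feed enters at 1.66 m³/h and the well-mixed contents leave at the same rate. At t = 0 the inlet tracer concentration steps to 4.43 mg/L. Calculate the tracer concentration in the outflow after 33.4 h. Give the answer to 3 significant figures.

Mass balance on the solute (V constant): V dC/dt = Q(C_in − C).
So dC/dt = (C_in − C)/τ with τ = V/Q = 28.4/1.66 = 17.108 h.
Integrating: C(t) = C_in + (C₀ − C_in) e^(−t/τ).
C(33.4) = 4.43 + (0.00248 − 4.43)·e^(−33.4/17.108) = 4.43 + (-4.4275)·0.14195 = 3.8015 mg/L.

3.80 mg/L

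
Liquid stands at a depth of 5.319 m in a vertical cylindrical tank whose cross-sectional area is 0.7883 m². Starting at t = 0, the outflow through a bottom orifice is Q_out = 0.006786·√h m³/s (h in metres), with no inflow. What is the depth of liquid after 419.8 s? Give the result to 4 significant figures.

With no inflow, A dh/dt = −0.006786 √h.
Separate and integrate: 2(√h − √h₀) = −(0.006786/A) t.
√h = √5.319 − 0.006786·419.8/(2·0.7883) = 2.30630 − 1.80690 = 0.499393.
h = 0.499393² = 0.249393 m.

0.2494 m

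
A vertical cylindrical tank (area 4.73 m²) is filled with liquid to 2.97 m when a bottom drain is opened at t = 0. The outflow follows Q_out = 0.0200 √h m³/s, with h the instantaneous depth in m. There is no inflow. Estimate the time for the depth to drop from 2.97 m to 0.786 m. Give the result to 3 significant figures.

With no inflow, A dh/dt = −0.0200 √h.
This is separable: 2 d(√h)/dt = −0.0200/A, so √h = √h₀ − (0.0200/(2A)) t.
t = 2A(√h₀ − √h)/0.0200 = 2·4.73·(√2.97 − √0.786)/0.0200
  = 9.4600 × (1.7234 − 0.88657) / 0.0200 = 395.81 s.

396 s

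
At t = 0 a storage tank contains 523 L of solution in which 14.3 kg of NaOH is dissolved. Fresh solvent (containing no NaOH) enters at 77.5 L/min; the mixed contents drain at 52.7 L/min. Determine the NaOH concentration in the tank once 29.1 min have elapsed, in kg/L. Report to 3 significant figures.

0.00182 kg/L

Total volume: dV/dt = Q_in − Q_out = 24.800 L/min, so V(t) = 523 + 24.800 t and V(29.1) = 1244.7 L.
Species balance (pure solvent in): dm/dt = −Q_out · m/V(t).
Separate: dm/m = −Q_out dt/V(t) ⇒ ln(m/m₀) = −(Q_out/(Q_in−Q_out)) ln(V/V₀).
m = m₀ (V₀/V)^(Q_out/(Q_in−Q_out)) = 14.3 × (523/1244.7)^(2.1250) = 2.2655 kg.
C = m/V = 2.2655/1244.7 = 0.0018201 kg/L.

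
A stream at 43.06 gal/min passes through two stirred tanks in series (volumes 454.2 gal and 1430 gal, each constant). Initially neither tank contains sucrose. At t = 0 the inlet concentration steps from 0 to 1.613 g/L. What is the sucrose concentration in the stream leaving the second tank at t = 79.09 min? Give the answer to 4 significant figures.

1.395 g/L

Species balance on tank i: dCᵢ/dt = (Cᵢ₋₁ − Cᵢ)/τᵢ with τᵢ = Vᵢ/Q.
τ₁ = 454.2/43.06 = 10.5481 min; τ₂ = 1430/43.06 = 33.2095 min.
Solving the cascade with C₁(0)=C₂(0)=0 gives C₂(t) = C_in[1 − (τ₁ e^(−t/τ₁) − τ₂ e^(−t/τ₂))/(τ₁ − τ₂)].
At t = 79.09: e^(−t/τ₁) = 0.000554163, e^(−t/τ₂) = 0.0924073.
C₂ = 1.613·[1 − (10.5481·0.000554163 − 33.2095·0.0924073)/(-22.6614)] = 1.613·0.864838 = 1.39498 g/L.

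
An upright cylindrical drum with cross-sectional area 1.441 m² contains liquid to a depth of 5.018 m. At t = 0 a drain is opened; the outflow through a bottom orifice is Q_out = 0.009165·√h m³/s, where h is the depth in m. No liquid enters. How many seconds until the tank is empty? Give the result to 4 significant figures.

704.4 s

With no inflow, A dh/dt = −0.009165 √h.
∫ h^(−1/2) dh = −(0.009165/A) ∫ dt, giving 2√h = 2√h₀ − (0.009165/A) t.
Set h = 0: 2√h₀ = (0.009165/A) t_empty ⇒ t_empty = 2A√h₀/0.009165.
t_empty = 2·1.441·√5.018/0.009165 = 2.88200·2.24009/0.009165 = 704.412 s.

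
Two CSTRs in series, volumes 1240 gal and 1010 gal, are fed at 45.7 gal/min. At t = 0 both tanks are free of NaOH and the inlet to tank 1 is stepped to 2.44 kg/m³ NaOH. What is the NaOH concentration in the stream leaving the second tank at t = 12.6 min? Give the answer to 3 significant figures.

0.231 kg/m³

Time constants: τᵢ = Vᵢ/Q for each well-mixed tank.
τ₁ = 1240/45.7 = 27.133 min; τ₂ = 1010/45.7 = 22.101 min.
Tank 1: C₁ = C_in(1 − e^(−t/τ₁)). Tank 2 (τ₁ ≠ τ₂): C₂ = C_in[1 − (τ₁ e^(−t/τ₁) − τ₂ e^(−t/τ₂))/(τ₁ − τ₂)].
At t = 12.6: e^(−t/τ₁) = 0.62853, e^(−t/τ₂) = 0.56546.
C₂ = 2.44·[1 − (27.133·0.62853 − 22.101·0.56546)/(5.0328)] = 2.44·0.094501 = 0.23058 kg/m³.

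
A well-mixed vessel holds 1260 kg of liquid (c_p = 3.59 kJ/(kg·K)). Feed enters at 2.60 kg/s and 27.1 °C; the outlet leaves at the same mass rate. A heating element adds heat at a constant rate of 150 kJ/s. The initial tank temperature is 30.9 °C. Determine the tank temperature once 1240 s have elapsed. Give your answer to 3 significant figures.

42.2 °C

First-law balance (no shaft work): M c_p dT/dt = ṁ c_p (T_in − T) + 150.
Rearrange: dT/dt = (T_ss − T)/τ with τ = M/ṁ = 484.62 s and T_ss = T_in + Q̇/(ṁ c_p) = 43.170 °C.
Solution: T(t) = T_ss + (T₀ − T_ss) e^(−t/τ).
T(1240) = 43.170 + (-12.270)·e^(−1240/484.62) = 43.170 + (-12.270)·0.077403 = 42.221 °C.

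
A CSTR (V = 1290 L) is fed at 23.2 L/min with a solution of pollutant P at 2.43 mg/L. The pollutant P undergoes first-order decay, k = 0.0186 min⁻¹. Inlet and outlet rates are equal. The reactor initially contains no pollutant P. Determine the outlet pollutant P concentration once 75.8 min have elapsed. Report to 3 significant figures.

1.12 mg/L

Accumulation = in − out − consumed: V dC/dt = Q C_in − Q C − k V C.
This is linear with rate a = Q/V + k = 0.036584 min⁻¹.
C_ss = Q C_in/(Q + kV) = 1.1946 mg/L; C(t) = C_ss + (C₀ − C_ss) e^(−a t).
C(75.8) = 1.1946 + (-1.1946)·e^(−0.036584·75.8) = 1.1946 + (-1.1946)·0.062468 = 1.1199 mg/L.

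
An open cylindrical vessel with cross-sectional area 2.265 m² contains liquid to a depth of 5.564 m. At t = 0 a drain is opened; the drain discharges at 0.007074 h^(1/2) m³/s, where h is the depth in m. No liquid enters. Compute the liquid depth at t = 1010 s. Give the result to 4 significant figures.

0.6109 m

With no inflow, A dh/dt = −0.007074 √h.
This is separable: 2 d(√h)/dt = −0.007074/A, so √h = √h₀ − (0.007074/(2A)) t.
√h = √5.564 − 0.007074·1010/(2·2.265) = 2.35881 − 1.57721 = 0.781608.
h = 0.781608² = 0.610911 m.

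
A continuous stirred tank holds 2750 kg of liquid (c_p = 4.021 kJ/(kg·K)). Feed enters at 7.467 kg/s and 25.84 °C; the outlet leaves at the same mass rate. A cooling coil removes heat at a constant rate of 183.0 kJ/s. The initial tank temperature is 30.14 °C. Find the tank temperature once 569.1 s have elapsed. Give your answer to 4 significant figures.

Heat balance on the well-mixed liquid: M c_p dT/dt = ṁ c_p (T_in − T) − 183.0.
τ = M/ṁ = 368.287 s; T_ss = T_in − Q̇/(ṁ c_p) = 25.84 − 183.0/(7.467·4.021) = 19.7450 °C.
Solution: T(t) = T_ss + (T₀ − T_ss) e^(−t/τ).
T(569.1) = 19.7450 + (10.3950)·e^(−569.1/368.287) = 19.7450 + (10.3950)·0.213256 = 21.9618 °C.

21.96 °C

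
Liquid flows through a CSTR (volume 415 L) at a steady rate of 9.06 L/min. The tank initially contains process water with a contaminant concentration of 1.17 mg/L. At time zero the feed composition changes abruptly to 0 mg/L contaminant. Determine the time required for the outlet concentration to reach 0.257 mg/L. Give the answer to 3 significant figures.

Accumulation = in − out for the solute gives V dC/dt = Q(C_in − C), so τ = V/Q = 45.806 min.
C(t) = C_in + (C₀ − C_in) e^(−t/τ). Set C = 0.257 and solve for t:
e^(−t/τ) = (C − C_in)/(C₀ − C_in) = (0.257 − 0)/(1.17 − 0) = 0.21966
t = −τ ln(…) = 45.806 × 1.5157 = 69.427 min.

69.4 min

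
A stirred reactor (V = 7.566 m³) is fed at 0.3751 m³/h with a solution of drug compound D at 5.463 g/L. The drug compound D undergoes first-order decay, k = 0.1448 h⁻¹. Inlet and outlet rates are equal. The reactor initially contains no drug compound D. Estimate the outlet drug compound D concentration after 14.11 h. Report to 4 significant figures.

V dC/dt = Q(C_in − C) − k V C.
dC/dt = (Q/V) C_in − (Q/V + k) C; effective rate a = Q/V + k = 0.0495771 + 0.1448 = 0.194377 h⁻¹.
C_ss = Q C_in/(Q + kV) = 1.39337 g/L; C(t) = C_ss + (C₀ − C_ss) e^(−a t).
C(14.11) = 1.39337 + (-1.39337)·e^(−0.194377·14.11) = 1.39337 + (-1.39337)·0.0643988 = 1.30364 g/L.

1.304 g/L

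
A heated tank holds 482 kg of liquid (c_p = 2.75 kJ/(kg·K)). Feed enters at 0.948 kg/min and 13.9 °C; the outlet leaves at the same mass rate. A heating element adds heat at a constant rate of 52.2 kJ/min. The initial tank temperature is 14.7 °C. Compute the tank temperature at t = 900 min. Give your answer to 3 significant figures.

Energy balance: M c_p dT/dt = ṁ c_p (T_in − T) + 52.2.
Rearrange: dT/dt = (T_ss − T)/τ with τ = M/ṁ = 508.44 min and T_ss = T_in + Q̇/(ṁ c_p) = 33.923 °C.
T approaches T_ss exponentially: T(t) = T_ss + (T₀ − T_ss) e^(−t/τ).
T(900) = 33.923 + (-19.223)·e^(−900/508.44) = 33.923 + (-19.223)·0.17031 = 30.649 °C.

30.6 °C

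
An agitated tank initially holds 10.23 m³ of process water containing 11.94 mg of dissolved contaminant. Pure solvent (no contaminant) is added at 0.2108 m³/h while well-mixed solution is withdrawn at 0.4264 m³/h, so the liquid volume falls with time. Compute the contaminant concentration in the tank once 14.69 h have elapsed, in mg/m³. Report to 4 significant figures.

Total volume: dV/dt = Q_in − Q_out = -0.215600 m³/h, so V(t) = 10.23 − 0.215600 t and V(14.69) = 7.06284 m³.
No contaminant enters, so dm/dt = −Q_out · (m/V).
dm/m = −Q_out dt/(V₀ − 0.215600 t); integrating gives ln(m/m₀) = −(Q_out/(Q_in−Q_out)) ln(V/V₀).
m = m₀ (V₀/V)^(Q_out/(Q_in−Q_out)) = 11.94 × (10.23/7.06284)^(-1.97774) = 5.73843 mg.
C = m/V = 5.73843/7.06284 = 0.812483 mg/m³.

0.8125 mg/m³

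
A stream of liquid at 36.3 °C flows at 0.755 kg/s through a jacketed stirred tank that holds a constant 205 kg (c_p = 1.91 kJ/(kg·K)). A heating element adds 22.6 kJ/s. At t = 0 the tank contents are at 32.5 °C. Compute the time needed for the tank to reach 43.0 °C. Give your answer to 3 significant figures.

M c_p dT/dt = ṁ c_p (T_in − T) + Q̇.
τ = M/ṁ = 271.52 s; T_ss = T_in + Q̇/(ṁ c_p) = 51.972 °C.
T(t) = T_ss + (T₀ − T_ss) e^(−t/τ). Set T = 43.0:
e^(−t/τ) = (43.0 − 51.972)/(32.5 − 51.972) = 0.46077
t = −271.52 · ln(0.46077) = 210.39 s.

210 s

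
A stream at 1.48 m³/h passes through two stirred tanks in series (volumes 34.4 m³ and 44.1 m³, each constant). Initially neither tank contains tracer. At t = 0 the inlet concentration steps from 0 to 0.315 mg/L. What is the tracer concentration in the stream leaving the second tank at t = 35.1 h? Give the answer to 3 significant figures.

0.121 mg/L

Time constants: τᵢ = Vᵢ/Q for each well-mixed tank.
τ₁ = 34.4/1.48 = 23.243 h; τ₂ = 44.1/1.48 = 29.797 h.
Solving the cascade with C₁(0)=C₂(0)=0 gives C₂(t) = C_in[1 − (τ₁ e^(−t/τ₁) − τ₂ e^(−t/τ₂))/(τ₁ − τ₂)].
At t = 35.1: e^(−t/τ₁) = 0.22088, e^(−t/τ₂) = 0.30791.
C₂ = 0.315·[1 − (23.243·0.22088 − 29.797·0.30791)/(-6.5541)] = 0.315·0.38348 = 0.12080 mg/L.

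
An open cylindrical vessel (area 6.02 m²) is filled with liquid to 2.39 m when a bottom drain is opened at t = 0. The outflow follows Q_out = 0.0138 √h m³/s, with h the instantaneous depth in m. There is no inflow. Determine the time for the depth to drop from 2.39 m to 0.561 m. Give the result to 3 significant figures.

695 s

Volume balance on the tank: A dh/dt = −0.0138 √h.
Separate and integrate: 2(√h − √h₀) = −(0.0138/A) t.
t = 2A(√h₀ − √h)/0.0138 = 2·6.02·(√2.39 − √0.561)/0.0138
  = 12.040 × (1.5460 − 0.74900) / 0.0138 = 695.32 s.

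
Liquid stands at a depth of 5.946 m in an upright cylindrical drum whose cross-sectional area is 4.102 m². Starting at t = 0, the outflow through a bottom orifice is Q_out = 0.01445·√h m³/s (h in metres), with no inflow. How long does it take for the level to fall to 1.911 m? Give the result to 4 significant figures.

A dh/dt = −Q_out = −0.01445 √h.
Separate and integrate: 2(√h − √h₀) = −(0.01445/A) t.
t = 2A(√h₀ − √h)/0.01445 = 2·4.102·(√5.946 − √1.911)/0.01445
  = 8.20400 × (2.43844 − 1.38239) / 0.01445 = 599.575 s.

599.6 s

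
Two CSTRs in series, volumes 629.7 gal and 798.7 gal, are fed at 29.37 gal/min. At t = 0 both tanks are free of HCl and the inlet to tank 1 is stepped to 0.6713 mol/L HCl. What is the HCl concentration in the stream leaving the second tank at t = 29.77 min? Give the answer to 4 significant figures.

Species balance on tank i: dCᵢ/dt = (Cᵢ₋₁ − Cᵢ)/τᵢ with τᵢ = Vᵢ/Q.
τ₁ = 629.7/29.37 = 21.4402 min; τ₂ = 798.7/29.37 = 27.1944 min.
Tank 1: C₁ = C_in(1 − e^(−t/τ₁)). Tank 2 (τ₁ ≠ τ₂): C₂ = C_in[1 − (τ₁ e^(−t/τ₁) − τ₂ e^(−t/τ₂))/(τ₁ − τ₂)].
At t = 29.77: e^(−t/τ₁) = 0.249447, e^(−t/τ₂) = 0.334637.
C₂ = 0.6713·[1 − (21.4402·0.249447 − 27.1944·0.334637)/(-5.75417)] = 0.6713·0.347942 = 0.233574 mol/L.

0.2336 mol/L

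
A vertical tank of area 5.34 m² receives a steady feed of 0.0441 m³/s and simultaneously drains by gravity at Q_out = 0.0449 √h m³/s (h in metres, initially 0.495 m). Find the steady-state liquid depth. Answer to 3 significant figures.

A dh/dt = Q_in − 0.0449 √h. Steady state requires inflow = outflow:
Q_in = 0.0449 √h_ss ⇒ √h_ss = 0.0441/0.0449 = 0.98218.
h_ss = 0.98218² = 0.96468 m. (Since h₀ = 0.495 m < h_ss, the level will rise toward this value.)

0.965 m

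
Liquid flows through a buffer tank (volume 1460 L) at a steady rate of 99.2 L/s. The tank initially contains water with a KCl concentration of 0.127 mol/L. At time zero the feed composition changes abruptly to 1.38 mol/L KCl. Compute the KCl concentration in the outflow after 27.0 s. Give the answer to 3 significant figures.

Mass balance on the solute (V constant): V dC/dt = Q(C_in − C).
Rewrite as dC/dt + C/τ = C_in/τ, τ = V/Q = 14.718 s.
C approaches C_in exponentially: C(t) = C_in + (C₀ − C_in) e^(−t/τ).
C(27.0) = 1.38 + (0.127 − 1.38)·e^(−27.0/14.718) = 1.38 + (-1.2530)·0.15969 = 1.1799 mol/L.

1.18 mol/L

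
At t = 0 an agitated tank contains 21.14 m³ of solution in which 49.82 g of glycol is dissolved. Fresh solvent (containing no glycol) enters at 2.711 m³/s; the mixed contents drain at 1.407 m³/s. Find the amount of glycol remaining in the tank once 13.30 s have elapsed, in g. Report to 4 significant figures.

26.10 g

Total volume: dV/dt = Q_in − Q_out = 1.30400 m³/s, so V(t) = 21.14 + 1.30400 t and V(13.30) = 38.4832 m³.
Solute balance: dm/dt = 0 − Q_out C = −Q_out m/V(t).
dm/m = −Q_out dt/(V₀ + 1.30400 t); integrating gives ln(m/m₀) = −(Q_out/(Q_in−Q_out)) ln(V/V₀).
m = m₀ (V₀/V)^(Q_out/(Q_in−Q_out)) = 49.82 × (21.14/38.4832)^(1.07899) = 26.1028 g.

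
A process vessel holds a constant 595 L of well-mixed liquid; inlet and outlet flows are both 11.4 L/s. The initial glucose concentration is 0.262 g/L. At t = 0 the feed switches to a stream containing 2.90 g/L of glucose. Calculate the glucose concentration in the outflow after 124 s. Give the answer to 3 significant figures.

2.65 g/L

Accumulation = in − out for the solute gives V dC/dt = Q(C_in − C).
Rewrite as dC/dt + C/τ = C_in/τ, τ = V/Q = 52.193 s.
Integrating: C(t) = C_in + (C₀ − C_in) e^(−t/τ).
C(124) = 2.90 + (0.262 − 2.90)·e^(−124/52.193) = 2.90 + (-2.6380)·0.092940 = 2.6548 g/L.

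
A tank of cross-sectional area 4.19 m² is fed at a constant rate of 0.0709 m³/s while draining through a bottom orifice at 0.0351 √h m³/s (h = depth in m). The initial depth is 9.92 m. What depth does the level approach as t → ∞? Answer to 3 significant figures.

4.08 m

Level balance: A dh/dt = 0.0709 − 0.0351 √h. Setting dh/dt = 0:
Q_in = 0.0351 √h_ss ⇒ √h_ss = 0.0709/0.0351 = 2.0199.
h_ss = 2.0199² = 4.0802 m. (Since h₀ = 9.92 m > h_ss, the level will fall toward this value.)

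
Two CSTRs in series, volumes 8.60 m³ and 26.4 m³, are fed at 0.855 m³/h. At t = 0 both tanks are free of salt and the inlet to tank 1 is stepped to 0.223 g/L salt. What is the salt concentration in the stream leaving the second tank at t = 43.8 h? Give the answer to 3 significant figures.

0.144 g/L

Each tank obeys Vᵢ dCᵢ/dt = Q(Cᵢ₋₁ − Cᵢ), so τᵢ = Vᵢ/Q.
τ₁ = 8.60/0.855 = 10.058 h; τ₂ = 26.4/0.855 = 30.877 h.
Solving the cascade with C₁(0)=C₂(0)=0 gives C₂(t) = C_in[1 − (τ₁ e^(−t/τ₁) − τ₂ e^(−t/τ₂))/(τ₁ − τ₂)].
At t = 43.8: e^(−t/τ₁) = 0.012848, e^(−t/τ₂) = 0.24207.
C₂ = 0.223·[1 − (10.058·0.012848 − 30.877·0.24207)/(-20.819)] = 0.223·0.64718 = 0.14432 g/L.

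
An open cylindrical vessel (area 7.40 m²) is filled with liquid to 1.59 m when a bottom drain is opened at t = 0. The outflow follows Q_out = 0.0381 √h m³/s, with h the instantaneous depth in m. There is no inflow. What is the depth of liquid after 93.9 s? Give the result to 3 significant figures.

1.04 m

Accumulation of liquid (constant cross-section A): A dh/dt = −0.0381 √h.
Separate and integrate: 2(√h − √h₀) = −(0.0381/A) t.
√h = √1.59 − 0.0381·93.9/(2·7.40) = 1.2610 − 0.24173 = 1.0192.
h = 1.0192² = 1.0388 m.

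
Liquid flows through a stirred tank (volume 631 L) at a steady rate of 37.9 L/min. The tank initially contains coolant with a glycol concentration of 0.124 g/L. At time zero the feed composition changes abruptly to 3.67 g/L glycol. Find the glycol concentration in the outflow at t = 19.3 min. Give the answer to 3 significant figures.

Accumulation = in − out for the solute gives V dC/dt = Q(C_in − C).
Rewrite as dC/dt + C/τ = C_in/τ, τ = V/Q = 16.649 min.
This is linear first-order; C(t) = C_in + (C₀ − C_in) e^(−t/τ).
C(19.3) = 3.67 + (0.124 − 3.67)·e^(−19.3/16.649) = 3.67 + (-3.5460)·0.31373 = 2.5575 g/L.

2.56 g/L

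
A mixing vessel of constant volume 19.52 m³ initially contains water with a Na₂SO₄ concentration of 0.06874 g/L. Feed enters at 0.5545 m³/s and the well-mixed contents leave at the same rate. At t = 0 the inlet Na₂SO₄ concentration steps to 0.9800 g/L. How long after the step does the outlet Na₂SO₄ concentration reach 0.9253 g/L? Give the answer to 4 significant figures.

99.02 s

Species balance: V dC/dt = Q(C_in − C) ⇒ τ = V/Q = 35.2029 s.
C(t) = C_in + (C₀ − C_in) e^(−t/τ). Set C = 0.9253 and solve for t:
e^(−t/τ) = (C − C_in)/(C₀ − C_in) = (0.9253 − 0.9800)/(0.06874 − 0.9800) = 0.0600268
t = −τ ln(…) = 35.2029 × 2.81296 = 99.0245 s.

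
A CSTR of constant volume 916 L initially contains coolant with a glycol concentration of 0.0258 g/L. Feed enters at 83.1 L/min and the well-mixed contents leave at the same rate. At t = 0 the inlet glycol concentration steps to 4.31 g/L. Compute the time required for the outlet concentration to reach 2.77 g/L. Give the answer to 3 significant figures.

Species balance: V dC/dt = Q(C_in − C) ⇒ τ = V/Q = 11.023 min.
C(t) = C_in + (C₀ − C_in) e^(−t/τ). Set C = 2.77 and solve for t:
e^(−t/τ) = (C − C_in)/(C₀ − C_in) = (2.77 − 4.31)/(0.0258 − 4.31) = 0.35946
t = −τ ln(…) = 11.023 × 1.0232 = 11.278 min.

11.3 min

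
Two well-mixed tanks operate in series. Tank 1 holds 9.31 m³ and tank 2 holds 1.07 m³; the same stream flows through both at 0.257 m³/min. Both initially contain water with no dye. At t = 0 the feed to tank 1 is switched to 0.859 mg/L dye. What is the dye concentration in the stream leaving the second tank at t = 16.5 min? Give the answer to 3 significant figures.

0.246 mg/L

Each tank obeys Vᵢ dCᵢ/dt = Q(Cᵢ₋₁ − Cᵢ), so τᵢ = Vᵢ/Q.
τ₁ = 9.31/0.257 = 36.226 min; τ₂ = 1.07/0.257 = 4.1634 min.
Solving the cascade with C₁(0)=C₂(0)=0 gives C₂(t) = C_in[1 − (τ₁ e^(−t/τ₁) − τ₂ e^(−t/τ₂))/(τ₁ − τ₂)].
At t = 16.5: e^(−t/τ₁) = 0.63414, e^(−t/τ₂) = 0.019004.
C₂ = 0.859·[1 − (36.226·0.63414 − 4.1634·0.019004)/(32.062)] = 0.859·0.28598 = 0.24565 mg/L.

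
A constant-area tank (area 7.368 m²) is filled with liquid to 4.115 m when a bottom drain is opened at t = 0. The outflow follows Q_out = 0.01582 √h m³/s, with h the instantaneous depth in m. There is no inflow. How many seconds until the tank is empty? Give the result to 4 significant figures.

1890 s

A dh/dt = −Q_out = −0.01582 √h.
∫ h^(−1/2) dh = −(0.01582/A) ∫ dt, giving 2√h = 2√h₀ − (0.01582/A) t.
Tank is empty when √h = 0: t_empty = 2A√h₀/0.01582.
t_empty = 2·7.368·√4.115/0.01582 = 14.7360·2.02855/0.01582 = 1889.55 s.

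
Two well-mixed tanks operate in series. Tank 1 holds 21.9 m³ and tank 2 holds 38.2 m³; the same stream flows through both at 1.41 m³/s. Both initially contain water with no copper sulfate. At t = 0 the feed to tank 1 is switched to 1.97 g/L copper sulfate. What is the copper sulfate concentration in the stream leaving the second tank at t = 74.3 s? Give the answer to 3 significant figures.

1.69 g/L

Species balance on tank i: dCᵢ/dt = (Cᵢ₋₁ − Cᵢ)/τᵢ with τᵢ = Vᵢ/Q.
τ₁ = 21.9/1.41 = 15.532 s; τ₂ = 38.2/1.41 = 27.092 s.
Tank 1: C₁ = C_in(1 − e^(−t/τ₁)). Tank 2 (τ₁ ≠ τ₂): C₂ = C_in[1 − (τ₁ e^(−t/τ₁) − τ₂ e^(−t/τ₂))/(τ₁ − τ₂)].
At t = 74.3: e^(−t/τ₁) = 0.0083650, e^(−t/τ₂) = 0.064410.
C₂ = 1.97·[1 − (15.532·0.0083650 − 27.092·0.064410)/(-11.560)] = 1.97·0.86029 = 1.6948 g/L.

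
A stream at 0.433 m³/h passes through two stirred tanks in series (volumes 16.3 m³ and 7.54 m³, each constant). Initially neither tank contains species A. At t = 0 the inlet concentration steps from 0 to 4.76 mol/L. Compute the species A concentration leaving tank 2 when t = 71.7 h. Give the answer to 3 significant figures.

Time constants: τᵢ = Vᵢ/Q for each well-mixed tank.
τ₁ = 16.3/0.433 = 37.644 h; τ₂ = 7.54/0.433 = 17.413 h.
Solving the cascade with C₁(0)=C₂(0)=0 gives C₂(t) = C_in[1 − (τ₁ e^(−t/τ₁) − τ₂ e^(−t/τ₂))/(τ₁ − τ₂)].
At t = 71.7: e^(−t/τ₁) = 0.14887, e^(−t/τ₂) = 0.016285.
C₂ = 4.76·[1 − (37.644·0.14887 − 17.413·0.016285)/(20.231)] = 4.76·0.73701 = 3.5081 mol/L.

3.51 mol/L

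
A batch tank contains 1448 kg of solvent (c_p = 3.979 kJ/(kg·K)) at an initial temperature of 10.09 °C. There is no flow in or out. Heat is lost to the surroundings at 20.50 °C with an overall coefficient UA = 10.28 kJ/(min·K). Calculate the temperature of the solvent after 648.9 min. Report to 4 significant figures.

Lumped-capacitance energy balance: M c_p dT/dt = UA(T_amb − T).
dT/dt = (T_ss − T)/τ with T_ss = T_amb = 20.5000 °C, τ = M c_p/UA = 1448·3.979/10.28 = 560.466 min.
Solution: T(t) = T_ss + (T₀ − T_ss) e^(−t/τ).
T(648.9) = 20.5000 + (-10.4100)·0.314181 = 17.2294 °C.

17.23 °C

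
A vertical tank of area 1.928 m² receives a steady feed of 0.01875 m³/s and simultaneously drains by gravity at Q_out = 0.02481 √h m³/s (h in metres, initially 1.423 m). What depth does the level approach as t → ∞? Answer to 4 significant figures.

Level balance: A dh/dt = 0.01875 − 0.02481 √h. Setting dh/dt = 0:
Q_in = 0.02481 √h_ss ⇒ √h_ss = 0.01875/0.02481 = 0.755744.
h_ss = 0.755744² = 0.571148 m. (Since h₀ = 1.423 m > h_ss, the level will fall toward this value.)

0.5711 m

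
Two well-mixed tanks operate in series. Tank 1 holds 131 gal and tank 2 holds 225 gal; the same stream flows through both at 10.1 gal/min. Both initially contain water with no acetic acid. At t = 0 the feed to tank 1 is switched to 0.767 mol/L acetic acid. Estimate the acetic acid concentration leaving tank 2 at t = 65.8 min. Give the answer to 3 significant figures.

0.678 mol/L

Each tank obeys Vᵢ dCᵢ/dt = Q(Cᵢ₋₁ − Cᵢ), so τᵢ = Vᵢ/Q.
τ₁ = 131/10.1 = 12.970 min; τ₂ = 225/10.1 = 22.277 min.
Tank 1: C₁ = C_in(1 − e^(−t/τ₁)). Tank 2 (τ₁ ≠ τ₂): C₂ = C_in[1 − (τ₁ e^(−t/τ₁) − τ₂ e^(−t/τ₂))/(τ₁ − τ₂)].
At t = 65.8: e^(−t/τ₁) = 0.0062628, e^(−t/τ₂) = 0.052147.
C₂ = 0.767·[1 − (12.970·0.0062628 − 22.277·0.052147)/(-9.3069)] = 0.767·0.88391 = 0.67796 mol/L.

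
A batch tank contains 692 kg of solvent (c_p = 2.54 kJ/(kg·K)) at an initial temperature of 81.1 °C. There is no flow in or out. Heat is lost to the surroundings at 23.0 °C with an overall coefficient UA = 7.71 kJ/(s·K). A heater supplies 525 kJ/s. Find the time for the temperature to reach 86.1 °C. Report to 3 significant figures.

158 s

Lumped-capacitance energy balance: M c_p dT/dt = UA(T_amb − T) + Q̇.
τ = M c_p/UA = 227.97 s; T_ss = T_amb + Q̇/UA = 23.0 + 525/7.71 = 91.093 °C.
T(t) = T_ss + (T₀ − T_ss)e^(−t/τ); set T = 86.1:
t = −τ ln[(T − T_ss)/(T₀ − T_ss)] = −227.97 · ln(0.49967) = 158.17 s.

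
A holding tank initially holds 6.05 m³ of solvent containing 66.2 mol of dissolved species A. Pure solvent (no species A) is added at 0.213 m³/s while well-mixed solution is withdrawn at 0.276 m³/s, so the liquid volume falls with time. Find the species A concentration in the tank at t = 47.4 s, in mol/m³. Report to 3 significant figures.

Let m(t) be the amount of species A. Volume: V(t) = V₀ + (Q_in − Q_out) t = 6.05 − 0.063000 t; V(47.4) = 3.0638 m³.
Species balance (pure solvent in): dm/dt = −Q_out · m/V(t).
Separate: dm/m = −Q_out dt/V(t) ⇒ ln(m/m₀) = −(Q_out/(Q_in−Q_out)) ln(V/V₀).
m = m₀ (V₀/V)^(Q_out/(Q_in−Q_out)) = 66.2 × (6.05/3.0638)^(-4.3810) = 3.3598 mol.
C = m/V = 3.3598/3.0638 = 1.0966 mol/m³.

1.10 mol/m³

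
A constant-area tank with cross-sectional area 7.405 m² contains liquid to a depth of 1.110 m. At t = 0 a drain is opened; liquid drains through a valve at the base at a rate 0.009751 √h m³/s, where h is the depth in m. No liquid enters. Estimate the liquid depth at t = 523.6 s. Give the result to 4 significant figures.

0.5024 m

A dh/dt = −Q_out = −0.009751 √h.
Separate and integrate: 2(√h − √h₀) = −(0.009751/A) t.
√h = √1.110 − 0.009751·523.6/(2·7.405) = 1.05357 − 0.344742 = 0.708824.
h = 0.708824² = 0.502431 m.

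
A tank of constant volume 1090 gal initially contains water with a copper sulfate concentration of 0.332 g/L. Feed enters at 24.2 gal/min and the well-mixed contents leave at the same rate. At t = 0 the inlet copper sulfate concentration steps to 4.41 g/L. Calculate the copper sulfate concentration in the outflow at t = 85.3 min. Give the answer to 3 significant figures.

3.80 g/L

Accumulation = in − out for the solute gives V dC/dt = Q(C_in − C).
So dC/dt = (C_in − C)/τ with τ = V/Q = 1090/24.2 = 45.041 min.
C approaches C_in exponentially: C(t) = C_in + (C₀ − C_in) e^(−t/τ).
C(85.3) = 4.41 + (0.332 − 4.41)·e^(−85.3/45.041) = 4.41 + (-4.0780)·0.15050 = 3.7963 g/L.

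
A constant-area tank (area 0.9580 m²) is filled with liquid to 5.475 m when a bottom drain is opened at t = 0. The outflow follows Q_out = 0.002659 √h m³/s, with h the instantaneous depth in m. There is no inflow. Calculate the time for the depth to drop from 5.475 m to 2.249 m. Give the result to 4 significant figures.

A dh/dt = −Q_out = −0.002659 √h.
∫ h^(−1/2) dh = −(0.002659/A) ∫ dt, giving 2√h = 2√h₀ − (0.002659/A) t.
t = 2A(√h₀ − √h)/0.002659 = 2·0.9580·(√5.475 − √2.249)/0.002659
  = 1.91600 × (2.33987 − 1.49967) / 0.002659 = 605.428 s.

605.4 s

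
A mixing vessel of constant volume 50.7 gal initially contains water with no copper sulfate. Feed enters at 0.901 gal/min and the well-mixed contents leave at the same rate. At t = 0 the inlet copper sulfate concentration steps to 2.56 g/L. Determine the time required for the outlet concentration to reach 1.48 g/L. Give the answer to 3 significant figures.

48.6 min

Mass balance on the solute (V constant): V dC/dt = Q(C_in − C), so τ = V/Q = 56.271 min.
C(t) = C_in + (C₀ − C_in) e^(−t/τ). Set C = 1.48 and solve for t:
e^(−t/τ) = (C − C_in)/(C₀ − C_in) = (1.48 − 2.56)/(0 − 2.56) = 0.42188
t = −τ ln(…) = 56.271 × 0.86305 = 48.564 min.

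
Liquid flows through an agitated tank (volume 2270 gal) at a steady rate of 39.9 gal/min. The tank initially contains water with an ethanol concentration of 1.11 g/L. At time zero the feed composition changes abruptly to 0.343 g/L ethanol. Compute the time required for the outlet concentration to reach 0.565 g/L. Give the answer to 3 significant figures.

Accumulation = in − out for the solute gives V dC/dt = Q(C_in − C), so τ = V/Q = 56.892 min.
C(t) = C_in + (C₀ − C_in) e^(−t/τ). Set C = 0.565 and solve for t:
e^(−t/τ) = (C − C_in)/(C₀ − C_in) = (0.565 − 0.343)/(1.11 − 0.343) = 0.28944
t = −τ ln(…) = 56.892 × 1.2398 = 70.536 min.

70.5 min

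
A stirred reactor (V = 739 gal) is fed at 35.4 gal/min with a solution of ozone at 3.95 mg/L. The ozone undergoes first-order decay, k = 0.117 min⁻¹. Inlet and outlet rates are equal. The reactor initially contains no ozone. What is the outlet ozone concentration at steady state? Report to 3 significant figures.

Species balance: V dC/dt = Q C_in − Q C − k V C.
At steady state: 0 = Q C_in − (Q + kV) C_ss, so C_ss = Q C_in/(Q + kV).
C_ss = 35.4·3.95/(35.4 + 0.117·739) = 139.83/121.86 = 1.1474 mg/L.

1.15 mg/L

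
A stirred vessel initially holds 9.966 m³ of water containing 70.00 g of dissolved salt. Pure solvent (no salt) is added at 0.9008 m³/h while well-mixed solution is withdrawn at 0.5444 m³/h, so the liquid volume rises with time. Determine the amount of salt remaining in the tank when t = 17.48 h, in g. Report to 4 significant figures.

Let m(t) be the amount of salt. Volume: V(t) = V₀ + (Q_in − Q_out) t = 9.966 + 0.356400 t; V(17.48) = 16.1959 m³.
Solute balance: dm/dt = 0 − Q_out C = −Q_out m/V(t).
Separate: dm/m = −Q_out dt/V(t) ⇒ ln(m/m₀) = −(Q_out/(Q_in−Q_out)) ln(V/V₀).
m = m₀ (V₀/V)^(Q_out/(Q_in−Q_out)) = 70.00 × (9.966/16.1959)^(1.52750) = 33.3407 g.

33.34 g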